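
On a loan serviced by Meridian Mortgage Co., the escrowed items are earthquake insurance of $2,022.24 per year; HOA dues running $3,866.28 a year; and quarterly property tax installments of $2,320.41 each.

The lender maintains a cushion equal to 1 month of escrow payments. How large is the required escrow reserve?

$1,264.18

Earthquake insurance = $2,022.24 annually
HOA dues = $3,866.28 annually
Property tax = $2,320.41 × 4 = $9,281.64 annually
Annual escrow total = $2,022.24 + $3,866.28 + $9,281.64 = $15,170.16
Monthly = $15,170.16 ÷ 12 = $1,264.18
Cushion = 1 × $1,264.18 = $1,264.18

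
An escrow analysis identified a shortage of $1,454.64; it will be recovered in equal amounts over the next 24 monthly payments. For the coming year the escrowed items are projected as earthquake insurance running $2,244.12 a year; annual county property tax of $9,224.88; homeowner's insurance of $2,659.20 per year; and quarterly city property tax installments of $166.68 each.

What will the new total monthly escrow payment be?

$1,293.52

Earthquake insurance — $2,244.12
County property tax — $9,224.88
Homeowner's insurance — $2,659.20
City property tax — $166.68 × 4 = $666.72
Total annual escrow = $14,794.92
Per month = $14,794.92 ÷ 12 = $1,232.91
Monthly shortage recovery: $1,454.64 / 24 = $60.61
New monthly escrow = $1,232.91 + $60.61 = $1,293.52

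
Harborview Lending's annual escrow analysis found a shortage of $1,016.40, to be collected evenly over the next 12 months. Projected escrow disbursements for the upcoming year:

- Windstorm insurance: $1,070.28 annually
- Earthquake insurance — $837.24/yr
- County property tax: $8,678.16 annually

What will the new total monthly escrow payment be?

$966.84

Windstorm insurance = $1,070.28 per year
Earthquake insurance = $837.24 per year
County property tax = $8,678.16 per year
Total per year = $1,070.28 + $837.24 + $8,678.16 = $10,585.68
Monthly = $10,585.68 / 12 = $882.14
Shortage per month = $1,016.40 / 12 = $84.70
New monthly escrow = $882.14 + $84.70 = $966.84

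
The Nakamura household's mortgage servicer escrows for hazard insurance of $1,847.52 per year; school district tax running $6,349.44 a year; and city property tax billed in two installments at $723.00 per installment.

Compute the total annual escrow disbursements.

Hazard insurance — $1,847.52
School district tax — $6,349.44
City property tax — $723.00 × 2 = $1,446.00
Total per year = $1,847.52 + $6,349.44 + $1,446.00 = $9,642.96

$9,642.96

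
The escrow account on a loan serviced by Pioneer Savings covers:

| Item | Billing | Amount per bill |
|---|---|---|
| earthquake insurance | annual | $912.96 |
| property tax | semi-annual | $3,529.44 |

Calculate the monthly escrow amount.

Earthquake insurance: $912.96
Property tax: $3,529.44 × 2 = $7,058.88
Total annual escrow = $7,971.84
Base monthly escrow = $7,971.84 / 12 = $664.32

$664.32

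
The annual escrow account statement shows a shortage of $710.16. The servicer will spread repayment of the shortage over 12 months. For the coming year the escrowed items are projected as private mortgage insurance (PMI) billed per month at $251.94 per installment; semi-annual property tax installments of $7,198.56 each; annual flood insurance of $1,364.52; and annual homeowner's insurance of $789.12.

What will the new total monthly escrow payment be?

$1,690.35

Private mortgage insurance (PMI) — $251.94 × 12 = $3,023.28 annually
Property tax — $7,198.56 × 2 = $14,397.12 annually
Flood insurance — $1,364.52 annually
Homeowner's insurance — $789.12 annually
Annual escrow total = $3,023.28 + $14,397.12 + $1,364.52 + $789.12 = $19,574.04
Monthly escrow = $19,574.04 / 12 = $1,631.17
Shortage spread = $710.16 / 12 = $59.18/mo
Adjusted monthly = $1,631.17 + $59.18 = $1,690.35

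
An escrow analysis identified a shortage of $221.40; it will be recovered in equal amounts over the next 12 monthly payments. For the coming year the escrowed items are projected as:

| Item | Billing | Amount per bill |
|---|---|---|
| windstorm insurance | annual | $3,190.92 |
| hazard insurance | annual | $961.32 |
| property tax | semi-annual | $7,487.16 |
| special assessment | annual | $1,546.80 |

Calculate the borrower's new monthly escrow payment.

$1,741.23

Windstorm insurance — $3,190.92/yr
Hazard insurance — $961.32/yr
Property tax — $7,487.16 × 2 = $14,974.32/yr
Special assessment — $1,546.80/yr
Yearly total = $20,673.36
Monthly escrow = $20,673.36 ÷ 12 = $1,722.78
Shortage per month = $221.40 ÷ 12 = $18.45
New monthly escrow = $1,722.78 + $18.45 = $1,741.23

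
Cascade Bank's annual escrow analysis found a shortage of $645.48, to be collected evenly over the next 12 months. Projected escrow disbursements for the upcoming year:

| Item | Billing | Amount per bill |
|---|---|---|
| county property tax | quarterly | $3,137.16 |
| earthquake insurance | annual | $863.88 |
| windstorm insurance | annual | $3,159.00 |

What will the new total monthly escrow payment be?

$1,434.75

County property tax = $3,137.16 × 4 = $12,548.64/yr
Earthquake insurance = $863.88/yr
Windstorm insurance = $3,159.00/yr
Yearly total = $16,571.52
Base monthly escrow = $16,571.52 / 12 = $1,380.96
Shortage per month = $645.48 ÷ 12 = $53.79
Adjusted monthly = $1,380.96 + $53.79 = $1,434.75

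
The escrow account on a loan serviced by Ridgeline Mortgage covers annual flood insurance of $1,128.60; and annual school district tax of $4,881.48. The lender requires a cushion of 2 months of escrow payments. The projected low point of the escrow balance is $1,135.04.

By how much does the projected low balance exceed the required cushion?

Flood insurance = $1,128.60 per year
School district tax = $4,881.48 per year
Combined annual = $1,128.60 + $4,881.48 = $6,010.08
Base monthly escrow = $6,010.08 / 12 = $500.84
Required reserve = 2 × $500.84 = $1,001.68
Excess over cushion: $1,135.04 − $1,001.68 = $133.36

$133.36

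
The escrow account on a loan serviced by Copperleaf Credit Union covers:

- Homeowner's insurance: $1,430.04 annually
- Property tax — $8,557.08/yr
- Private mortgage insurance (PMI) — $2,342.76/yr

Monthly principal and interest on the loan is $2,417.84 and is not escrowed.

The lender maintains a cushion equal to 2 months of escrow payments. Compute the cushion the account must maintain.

Homeowner's insurance: $1,430.04/yr
Property tax: $8,557.08/yr
Private mortgage insurance (PMI): $2,342.76/yr
Total per year = $1,430.04 + $8,557.08 + $2,342.76 = $12,329.88
Monthly = $12,329.88 ÷ 12 = $1,027.49
Cushion = 2 × $1,027.49 = $2,054.98

$2,054.98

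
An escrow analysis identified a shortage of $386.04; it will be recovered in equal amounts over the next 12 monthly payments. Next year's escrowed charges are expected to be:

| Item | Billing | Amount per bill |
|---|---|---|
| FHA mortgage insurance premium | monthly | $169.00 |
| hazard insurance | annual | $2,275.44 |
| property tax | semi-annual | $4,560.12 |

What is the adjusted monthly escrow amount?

$1,150.81

FHA mortgage insurance premium: $169.00 × 12 = $2,028.00/yr
Hazard insurance: $2,275.44/yr
Property tax: $4,560.12 × 2 = $9,120.24/yr
Annual escrow total = $2,028.00 + $2,275.44 + $9,120.24 = $13,423.68
Monthly = $13,423.68 ÷ 12 = $1,118.64
Shortage spread = $386.04 / 12 = $32.17/mo
Adjusted monthly = $1,118.64 + $32.17 = $1,150.81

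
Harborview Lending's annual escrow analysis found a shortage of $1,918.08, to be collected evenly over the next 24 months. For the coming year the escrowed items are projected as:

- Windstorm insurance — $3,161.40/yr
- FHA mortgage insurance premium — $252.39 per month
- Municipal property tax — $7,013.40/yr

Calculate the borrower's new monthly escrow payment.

Windstorm insurance: $3,161.40 annually
FHA mortgage insurance premium: $252.39 × 12 = $3,028.68 annually
Municipal property tax: $7,013.40 annually
Annual escrow total = $3,161.40 + $3,028.68 + $7,013.40 = $13,203.48
Base monthly escrow = $13,203.48 ÷ 12 = $1,100.29
Monthly shortage recovery: $1,918.08 ÷ 24 = $79.92
New monthly escrow = $1,100.29 + $79.92 = $1,180.21

$1,180.21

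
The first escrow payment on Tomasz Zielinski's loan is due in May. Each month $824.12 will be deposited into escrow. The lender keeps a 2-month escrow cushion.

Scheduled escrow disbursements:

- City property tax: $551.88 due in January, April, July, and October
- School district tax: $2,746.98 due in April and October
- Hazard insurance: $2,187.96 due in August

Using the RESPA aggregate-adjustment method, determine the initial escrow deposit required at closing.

$2,742.22

Cushion = 2 × $824.12 = $1,648.24
Trial balance (start $0, +$824.12 each month, − disbursements):
  May: +$824.12 → $824.12
  Jun: +$824.12 → $1,648.24
  Jul: +$824.12 − $551.88 → $1,920.48
  Aug: +$824.12 − $2,187.96 → $556.64
  Sep: +$824.12 → $1,380.76
  Oct: +$824.12 − $3,298.86 → -$1,093.98
  Nov: +$824.12 → -$269.86
  Dec: +$824.12 → $554.26
  Jan: +$824.12 − $551.88 → $826.50
  Feb: +$824.12 → $1,650.62
  Mar: +$824.12 → $2,474.74
  Apr: +$824.12 − $3,298.86 → $0.00
Lowest trial balance = -$1,093.98 (Oct)
Initial deposit = cushion − low point = $1,648.24 − (-$1,093.98) = $2,742.22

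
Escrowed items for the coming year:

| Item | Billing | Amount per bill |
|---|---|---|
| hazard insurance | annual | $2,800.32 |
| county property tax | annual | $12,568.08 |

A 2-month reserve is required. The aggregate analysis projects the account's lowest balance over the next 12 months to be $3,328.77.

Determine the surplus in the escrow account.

Hazard insurance: $2,800.32 per year
County property tax: $12,568.08 per year
Total annual escrow = $15,368.40
Per month = $15,368.40 ÷ 12 = $1,280.70
Cushion = 2 × $1,280.70 = $2,561.40
Excess over cushion: $3,328.77 − $2,561.40 = $767.37

$767.37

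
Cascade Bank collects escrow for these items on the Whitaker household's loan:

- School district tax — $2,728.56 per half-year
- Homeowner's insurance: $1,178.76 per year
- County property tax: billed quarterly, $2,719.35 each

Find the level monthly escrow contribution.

$1,459.44

School district tax = $2,728.56 × 2 = $5,457.12 per year
Homeowner's insurance = $1,178.76 per year
County property tax = $2,719.35 × 4 = $10,877.40 per year
Total per year = $5,457.12 + $1,178.76 + $10,877.40 = $17,513.28
Per month = $17,513.28 / 12 = $1,459.44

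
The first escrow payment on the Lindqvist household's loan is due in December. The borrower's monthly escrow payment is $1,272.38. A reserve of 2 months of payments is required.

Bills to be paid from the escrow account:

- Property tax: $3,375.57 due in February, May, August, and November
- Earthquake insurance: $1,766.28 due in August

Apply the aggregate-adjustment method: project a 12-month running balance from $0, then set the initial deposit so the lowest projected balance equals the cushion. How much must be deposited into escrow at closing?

$2,986.33

Cushion = 2 × $1,272.38 = $2,544.76
Trial balance (start $0, +$1,272.38 each month, − disbursements):
  Dec: +$1,272.38 → $1,272.38
  Jan: +$1,272.38 → $2,544.76
  Feb: +$1,272.38 − $3,375.57 → $441.57
  Mar: +$1,272.38 → $1,713.95
  Apr: +$1,272.38 → $2,986.33
  May: +$1,272.38 − $3,375.57 → $883.14
  Jun: +$1,272.38 → $2,155.52
  Jul: +$1,272.38 → $3,427.90
  Aug: +$1,272.38 − $5,141.85 → -$441.57
  Sep: +$1,272.38 → $830.81
  Oct: +$1,272.38 → $2,103.19
  Nov: +$1,272.38 − $3,375.57 → $0.00
Lowest trial balance = -$441.57 (Aug)
Initial deposit = cushion − low point = $2,544.76 − (-$441.57) = $2,986.33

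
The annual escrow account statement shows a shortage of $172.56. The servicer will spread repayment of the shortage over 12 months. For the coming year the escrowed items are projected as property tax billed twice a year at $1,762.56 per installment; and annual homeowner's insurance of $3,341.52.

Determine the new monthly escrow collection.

$586.60

Property tax — $1,762.56 × 2 = $3,525.12 annually
Homeowner's insurance — $3,341.52 annually
Annual escrow total = $6,866.64
Per month = $6,866.64 ÷ 12 = $572.22
Monthly shortage recovery: $172.56 / 12 = $14.38
New monthly escrow = $572.22 + $14.38 = $586.60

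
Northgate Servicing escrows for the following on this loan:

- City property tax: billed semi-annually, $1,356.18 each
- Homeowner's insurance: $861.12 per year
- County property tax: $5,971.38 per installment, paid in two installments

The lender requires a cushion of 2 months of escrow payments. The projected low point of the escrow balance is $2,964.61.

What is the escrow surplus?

$378.57

City property tax: $1,356.18 × 2 = $2,712.36
Homeowner's insurance: $861.12
County property tax: $5,971.38 × 2 = $11,942.76
Yearly total = $15,516.24
Per month = $15,516.24 ÷ 12 = $1,293.02
Required reserve = 2 × $1,293.02 = $2,586.04
Surplus = $2,964.61 − $2,586.04 = $378.57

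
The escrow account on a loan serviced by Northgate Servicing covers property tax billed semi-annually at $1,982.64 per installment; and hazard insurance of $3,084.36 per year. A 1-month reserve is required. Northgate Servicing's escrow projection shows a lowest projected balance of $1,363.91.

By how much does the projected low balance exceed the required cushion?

$776.44

Property tax = $1,982.64 × 2 = $3,965.28/yr
Hazard insurance = $3,084.36/yr
Annual escrow total = $7,049.64
Monthly escrow = $7,049.64 / 12 = $587.47
Required cushion = 1 × $587.47 = $587.47
Excess over cushion: $1,363.91 − $587.47 = $776.44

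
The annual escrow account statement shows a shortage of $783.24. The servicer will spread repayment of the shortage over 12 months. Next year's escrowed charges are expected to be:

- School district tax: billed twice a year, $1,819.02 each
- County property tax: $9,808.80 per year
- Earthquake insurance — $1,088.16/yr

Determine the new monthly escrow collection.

$1,276.52

School district tax — $1,819.02 × 2 = $3,638.04/yr
County property tax — $9,808.80/yr
Earthquake insurance — $1,088.16/yr
Combined annual = $3,638.04 + $9,808.80 + $1,088.16 = $14,535.00
Base monthly escrow = $14,535.00 / 12 = $1,211.25
Monthly shortage recovery: $783.24 / 12 = $65.27
New monthly escrow = $1,211.25 + $65.27 = $1,276.52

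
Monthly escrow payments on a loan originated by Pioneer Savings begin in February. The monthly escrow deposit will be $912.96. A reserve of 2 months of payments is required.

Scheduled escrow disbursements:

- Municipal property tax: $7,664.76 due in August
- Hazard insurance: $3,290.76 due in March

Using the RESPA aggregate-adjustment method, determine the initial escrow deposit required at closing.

$6,390.72

Cushion = 2 × $912.96 = $1,825.92
Trial balance (start $0, +$912.96 each month, − disbursements):
  Feb: +$912.96 → $912.96
  Mar: +$912.96 − $3,290.76 → -$1,464.84
  Apr: +$912.96 → -$551.88
  May: +$912.96 → $361.08
  Jun: +$912.96 → $1,274.04
  Jul: +$912.96 → $2,187.00
  Aug: +$912.96 − $7,664.76 → -$4,564.80
  Sep: +$912.96 → -$3,651.84
  Oct: +$912.96 → -$2,738.88
  Nov: +$912.96 → -$1,825.92
  Dec: +$912.96 → -$912.96
  Jan: +$912.96 → $0.00
Lowest trial balance = -$4,564.80 (Aug)
Initial deposit = cushion − low point = $1,825.92 − (-$4,564.80) = $6,390.72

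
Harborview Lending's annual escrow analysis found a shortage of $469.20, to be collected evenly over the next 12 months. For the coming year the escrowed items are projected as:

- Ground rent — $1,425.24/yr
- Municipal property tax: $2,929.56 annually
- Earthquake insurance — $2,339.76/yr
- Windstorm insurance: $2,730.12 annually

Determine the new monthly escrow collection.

Ground rent — $1,425.24 annually
Municipal property tax — $2,929.56 annually
Earthquake insurance — $2,339.76 annually
Windstorm insurance — $2,730.12 annually
Total per year = $1,425.24 + $2,929.56 + $2,339.76 + $2,730.12 = $9,424.68
Monthly escrow = $9,424.68 ÷ 12 = $785.39
Shortage spread = $469.20 ÷ 12 = $39.10/mo
Adjusted monthly = $785.39 + $39.10 = $824.49

$824.49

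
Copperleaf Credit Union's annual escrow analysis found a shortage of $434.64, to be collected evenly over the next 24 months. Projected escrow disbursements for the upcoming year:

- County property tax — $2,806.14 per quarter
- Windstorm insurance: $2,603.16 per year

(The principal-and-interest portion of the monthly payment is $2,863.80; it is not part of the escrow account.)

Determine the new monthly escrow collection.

County property tax = $2,806.14 × 4 = $11,224.56 per year
Windstorm insurance = $2,603.16 per year
Total per year = $13,827.72
Monthly = $13,827.72 / 12 = $1,152.31
Shortage spread = $434.64 / 24 = $18.11/mo
New monthly escrow = $1,152.31 + $18.11 = $1,170.42

$1,170.42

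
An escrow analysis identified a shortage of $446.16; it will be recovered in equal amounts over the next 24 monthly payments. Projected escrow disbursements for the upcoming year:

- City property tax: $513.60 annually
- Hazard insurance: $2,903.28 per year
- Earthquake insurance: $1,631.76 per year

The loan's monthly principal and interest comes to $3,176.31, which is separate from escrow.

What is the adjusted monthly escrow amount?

City property tax = $513.60/yr
Hazard insurance = $2,903.28/yr
Earthquake insurance = $1,631.76/yr
Annual escrow total = $513.60 + $2,903.28 + $1,631.76 = $5,048.64
Base monthly escrow = $5,048.64 ÷ 12 = $420.72
Shortage spread = $446.16 ÷ 24 = $18.59/mo
New monthly escrow = $420.72 + $18.59 = $439.31

$439.31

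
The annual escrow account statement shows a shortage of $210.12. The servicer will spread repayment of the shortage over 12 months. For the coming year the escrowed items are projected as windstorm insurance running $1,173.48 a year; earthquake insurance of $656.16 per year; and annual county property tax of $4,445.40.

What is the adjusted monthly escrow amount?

$540.43

Windstorm insurance — $1,173.48/yr
Earthquake insurance — $656.16/yr
County property tax — $4,445.40/yr
Yearly total = $1,173.48 + $656.16 + $4,445.40 = $6,275.04
Monthly escrow = $6,275.04 ÷ 12 = $522.92
Shortage spread = $210.12 ÷ 12 = $17.51/mo
New monthly escrow = $522.92 + $17.51 = $540.43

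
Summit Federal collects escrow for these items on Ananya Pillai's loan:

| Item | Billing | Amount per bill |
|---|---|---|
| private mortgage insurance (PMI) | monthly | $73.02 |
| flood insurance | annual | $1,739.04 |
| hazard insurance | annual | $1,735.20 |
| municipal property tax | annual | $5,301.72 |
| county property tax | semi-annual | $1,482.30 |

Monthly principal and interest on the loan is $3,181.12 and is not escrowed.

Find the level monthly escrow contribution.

Private mortgage insurance (PMI): $73.02 × 12 = $876.24 per year
Flood insurance: $1,739.04 per year
Hazard insurance: $1,735.20 per year
Municipal property tax: $5,301.72 per year
County property tax: $1,482.30 × 2 = $2,964.60 per year
Yearly total = $876.24 + $1,739.04 + $1,735.20 + $5,301.72 + $2,964.60 = $12,616.80
Monthly = $12,616.80 / 12 = $1,051.40

$1,051.40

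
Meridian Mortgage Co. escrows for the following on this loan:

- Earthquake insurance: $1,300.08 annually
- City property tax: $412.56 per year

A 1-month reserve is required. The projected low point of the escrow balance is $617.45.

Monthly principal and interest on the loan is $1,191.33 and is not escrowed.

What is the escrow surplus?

Earthquake insurance — $1,300.08/yr
City property tax — $412.56/yr
Total annual escrow = $1,300.08 + $412.56 = $1,712.64
Monthly escrow = $1,712.64 ÷ 12 = $142.72
Required cushion = 1 × $142.72 = $142.72
Excess over cushion: $617.45 − $142.72 = $474.73

$474.73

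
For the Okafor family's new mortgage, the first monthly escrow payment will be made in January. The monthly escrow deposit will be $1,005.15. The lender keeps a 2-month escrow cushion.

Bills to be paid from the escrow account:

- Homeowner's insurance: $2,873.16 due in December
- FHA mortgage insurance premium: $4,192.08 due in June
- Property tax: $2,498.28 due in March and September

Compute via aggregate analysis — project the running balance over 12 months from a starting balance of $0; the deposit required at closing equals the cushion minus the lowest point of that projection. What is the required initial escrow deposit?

$2,669.76

Cushion = 2 × $1,005.15 = $2,010.30
Trial balance (start $0, +$1,005.15 each month, − disbursements):
  Jan: +$1,005.15 → $1,005.15
  Feb: +$1,005.15 → $2,010.30
  Mar: +$1,005.15 − $2,498.28 → $517.17
  Apr: +$1,005.15 → $1,522.32
  May: +$1,005.15 → $2,527.47
  Jun: +$1,005.15 − $4,192.08 → -$659.46
  Jul: +$1,005.15 → $345.69
  Aug: +$1,005.15 → $1,350.84
  Sep: +$1,005.15 − $2,498.28 → -$142.29
  Oct: +$1,005.15 → $862.86
  Nov: +$1,005.15 → $1,868.01
  Dec: +$1,005.15 − $2,873.16 → $0.00
Lowest trial balance = -$659.46 (Jun)
Initial deposit = cushion − low point = $2,010.30 − (-$659.46) = $2,669.76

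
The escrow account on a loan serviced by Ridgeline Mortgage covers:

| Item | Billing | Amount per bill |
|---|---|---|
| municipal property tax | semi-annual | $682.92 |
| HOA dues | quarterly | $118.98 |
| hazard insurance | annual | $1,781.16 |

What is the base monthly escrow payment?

Municipal property tax — $682.92 × 2 = $1,365.84
HOA dues — $118.98 × 4 = $475.92
Hazard insurance — $1,781.16
Annual escrow total = $3,622.92
Monthly escrow = $3,622.92 ÷ 12 = $301.91

$301.91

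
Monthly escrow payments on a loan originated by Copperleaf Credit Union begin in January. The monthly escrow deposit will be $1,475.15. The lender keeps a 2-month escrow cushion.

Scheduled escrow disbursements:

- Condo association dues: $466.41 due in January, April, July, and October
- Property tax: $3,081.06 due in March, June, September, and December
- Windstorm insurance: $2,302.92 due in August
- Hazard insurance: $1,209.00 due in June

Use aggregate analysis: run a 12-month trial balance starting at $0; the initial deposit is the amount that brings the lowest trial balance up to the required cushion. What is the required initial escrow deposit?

Cushion = 2 × $1,475.15 = $2,950.30
Trial balance (start $0, +$1,475.15 each month, − disbursements):
  Jan: +$1,475.15 − $466.41 → $1,008.74
  Feb: +$1,475.15 → $2,483.89
  Mar: +$1,475.15 − $3,081.06 → $877.98
  Apr: +$1,475.15 − $466.41 → $1,886.72
  May: +$1,475.15 → $3,361.87
  Jun: +$1,475.15 − $4,290.06 → $546.96
  Jul: +$1,475.15 − $466.41 → $1,555.70
  Aug: +$1,475.15 − $2,302.92 → $727.93
  Sep: +$1,475.15 − $3,081.06 → -$877.98
  Oct: +$1,475.15 − $466.41 → $130.76
  Nov: +$1,475.15 → $1,605.91
  Dec: +$1,475.15 − $3,081.06 → $0.00
Lowest trial balance = -$877.98 (Sep)
Initial deposit = cushion − low point = $2,950.30 − (-$877.98) = $3,828.28

$3,828.28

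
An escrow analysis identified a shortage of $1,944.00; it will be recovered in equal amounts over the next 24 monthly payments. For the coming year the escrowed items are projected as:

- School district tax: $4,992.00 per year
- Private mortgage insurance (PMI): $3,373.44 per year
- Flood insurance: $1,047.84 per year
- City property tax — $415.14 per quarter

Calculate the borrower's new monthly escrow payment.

School district tax — $4,992.00
Private mortgage insurance (PMI) — $3,373.44
Flood insurance — $1,047.84
City property tax — $415.14 × 4 = $1,660.56
Annual escrow total = $11,073.84
Monthly = $11,073.84 ÷ 12 = $922.82
Monthly shortage recovery: $1,944.00 / 24 = $81.00
Adjusted monthly = $922.82 + $81.00 = $1,003.82

$1,003.82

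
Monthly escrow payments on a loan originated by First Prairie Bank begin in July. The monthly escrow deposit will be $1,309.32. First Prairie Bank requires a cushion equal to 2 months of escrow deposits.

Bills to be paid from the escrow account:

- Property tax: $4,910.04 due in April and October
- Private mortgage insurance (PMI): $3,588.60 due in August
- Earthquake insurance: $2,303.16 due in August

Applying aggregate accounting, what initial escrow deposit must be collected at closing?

$8,183.16

Cushion = 2 × $1,309.32 = $2,618.64
Trial balance (start $0, +$1,309.32 each month, − disbursements):
  Jul: +$1,309.32 → $1,309.32
  Aug: +$1,309.32 − $5,891.76 → -$3,273.12
  Sep: +$1,309.32 → -$1,963.80
  Oct: +$1,309.32 − $4,910.04 → -$5,564.52
  Nov: +$1,309.32 → -$4,255.20
  Dec: +$1,309.32 → -$2,945.88
  Jan: +$1,309.32 → -$1,636.56
  Feb: +$1,309.32 → -$327.24
  Mar: +$1,309.32 → $982.08
  Apr: +$1,309.32 − $4,910.04 → -$2,618.64
  May: +$1,309.32 → -$1,309.32
  Jun: +$1,309.32 → $0.00
Lowest trial balance = -$5,564.52 (Oct)
Initial deposit = cushion − low point = $2,618.64 − (-$5,564.52) = $8,183.16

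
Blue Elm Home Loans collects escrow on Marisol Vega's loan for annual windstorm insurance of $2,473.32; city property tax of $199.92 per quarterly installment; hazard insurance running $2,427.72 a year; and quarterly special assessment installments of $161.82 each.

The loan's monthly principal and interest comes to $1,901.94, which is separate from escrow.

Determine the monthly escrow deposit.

Windstorm insurance = $2,473.32 per year
City property tax = $199.92 × 4 = $799.68 per year
Hazard insurance = $2,427.72 per year
Special assessment = $161.82 × 4 = $647.28 per year
Total per year = $2,473.32 + $799.68 + $2,427.72 + $647.28 = $6,348.00
Monthly = $6,348.00 / 12 = $529.00

$529.00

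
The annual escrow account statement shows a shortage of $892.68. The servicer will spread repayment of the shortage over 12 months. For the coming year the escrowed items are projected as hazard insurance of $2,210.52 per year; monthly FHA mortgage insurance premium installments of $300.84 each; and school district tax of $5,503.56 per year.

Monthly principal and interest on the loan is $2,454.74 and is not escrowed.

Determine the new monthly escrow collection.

$1,018.07

Hazard insurance: $2,210.52 per year
FHA mortgage insurance premium: $300.84 × 12 = $3,610.08 per year
School district tax: $5,503.56 per year
Combined annual = $2,210.52 + $3,610.08 + $5,503.56 = $11,324.16
Monthly escrow = $11,324.16 ÷ 12 = $943.68
Shortage spread = $892.68 / 12 = $74.39/mo
Adjusted monthly = $943.68 + $74.39 = $1,018.07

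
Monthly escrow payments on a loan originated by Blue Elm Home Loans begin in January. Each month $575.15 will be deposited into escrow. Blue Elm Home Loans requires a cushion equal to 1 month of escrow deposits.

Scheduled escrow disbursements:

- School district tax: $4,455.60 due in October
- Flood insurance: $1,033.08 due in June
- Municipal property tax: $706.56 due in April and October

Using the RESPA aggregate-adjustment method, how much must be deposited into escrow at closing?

$1,725.45

Cushion = 1 × $575.15 = $575.15
Trial balance (start $0, +$575.15 each month, − disbursements):
  Jan: +$575.15 → $575.15
  Feb: +$575.15 → $1,150.30
  Mar: +$575.15 → $1,725.45
  Apr: +$575.15 − $706.56 → $1,594.04
  May: +$575.15 → $2,169.19
  Jun: +$575.15 − $1,033.08 → $1,711.26
  Jul: +$575.15 → $2,286.41
  Aug: +$575.15 → $2,861.56
  Sep: +$575.15 → $3,436.71
  Oct: +$575.15 − $5,162.16 → -$1,150.30
  Nov: +$575.15 → -$575.15
  Dec: +$575.15 → $0.00
Lowest trial balance = -$1,150.30 (Oct)
Initial deposit = cushion − low point = $575.15 − (-$1,150.30) = $1,725.45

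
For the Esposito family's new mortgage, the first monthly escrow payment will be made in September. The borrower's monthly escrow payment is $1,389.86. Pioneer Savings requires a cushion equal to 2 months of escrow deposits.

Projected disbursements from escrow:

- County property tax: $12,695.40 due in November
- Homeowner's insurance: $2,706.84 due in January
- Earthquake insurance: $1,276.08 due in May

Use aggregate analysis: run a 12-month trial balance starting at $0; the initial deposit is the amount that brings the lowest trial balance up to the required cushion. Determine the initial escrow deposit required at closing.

$11,305.54

Cushion = 2 × $1,389.86 = $2,779.72
Trial balance (start $0, +$1,389.86 each month, − disbursements):
  Sep: +$1,389.86 → $1,389.86
  Oct: +$1,389.86 → $2,779.72
  Nov: +$1,389.86 − $12,695.40 → -$8,525.82
  Dec: +$1,389.86 → -$7,135.96
  Jan: +$1,389.86 − $2,706.84 → -$8,452.94
  Feb: +$1,389.86 → -$7,063.08
  Mar: +$1,389.86 → -$5,673.22
  Apr: +$1,389.86 → -$4,283.36
  May: +$1,389.86 − $1,276.08 → -$4,169.58
  Jun: +$1,389.86 → -$2,779.72
  Jul: +$1,389.86 → -$1,389.86
  Aug: +$1,389.86 → $0.00
Lowest trial balance = -$8,525.82 (Nov)
Initial deposit = cushion − low point = $2,779.72 − (-$8,525.82) = $11,305.54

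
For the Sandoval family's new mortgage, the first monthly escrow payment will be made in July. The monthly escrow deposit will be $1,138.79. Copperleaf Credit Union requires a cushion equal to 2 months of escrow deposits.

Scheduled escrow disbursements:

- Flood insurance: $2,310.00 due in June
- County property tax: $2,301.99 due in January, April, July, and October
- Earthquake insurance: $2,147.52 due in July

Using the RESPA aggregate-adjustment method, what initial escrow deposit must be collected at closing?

$5,588.30

Cushion = 2 × $1,138.79 = $2,277.58
Trial balance (start $0, +$1,138.79 each month, − disbursements):
  Jul: +$1,138.79 − $4,449.51 → -$3,310.72
  Aug: +$1,138.79 → -$2,171.93
  Sep: +$1,138.79 → -$1,033.14
  Oct: +$1,138.79 − $2,301.99 → -$2,196.34
  Nov: +$1,138.79 → -$1,057.55
  Dec: +$1,138.79 → $81.24
  Jan: +$1,138.79 − $2,301.99 → -$1,081.96
  Feb: +$1,138.79 → $56.83
  Mar: +$1,138.79 → $1,195.62
  Apr: +$1,138.79 − $2,301.99 → $32.42
  May: +$1,138.79 → $1,171.21
  Jun: +$1,138.79 − $2,310.00 → $0.00
Lowest trial balance = -$3,310.72 (Jul)
Initial deposit = cushion − low point = $2,277.58 − (-$3,310.72) = $5,588.30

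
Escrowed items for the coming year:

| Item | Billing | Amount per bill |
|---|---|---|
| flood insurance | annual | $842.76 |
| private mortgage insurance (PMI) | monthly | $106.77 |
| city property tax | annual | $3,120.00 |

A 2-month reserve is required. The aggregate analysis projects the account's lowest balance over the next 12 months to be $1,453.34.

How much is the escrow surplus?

Flood insurance — $842.76 per year
Private mortgage insurance (PMI) — $106.77 × 12 = $1,281.24 per year
City property tax — $3,120.00 per year
Annual escrow total = $842.76 + $1,281.24 + $3,120.00 = $5,244.00
Base monthly escrow = $5,244.00 / 12 = $437.00
Required cushion = 2 × $437.00 = $874.00
Surplus = $1,453.34 − $874.00 = $579.34

$579.34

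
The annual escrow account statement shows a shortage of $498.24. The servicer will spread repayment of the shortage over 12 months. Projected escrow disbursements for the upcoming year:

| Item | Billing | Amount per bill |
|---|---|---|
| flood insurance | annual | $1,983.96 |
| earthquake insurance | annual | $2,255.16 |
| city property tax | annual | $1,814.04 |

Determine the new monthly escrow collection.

Flood insurance: $1,983.96
Earthquake insurance: $2,255.16
City property tax: $1,814.04
Annual escrow total = $1,983.96 + $2,255.16 + $1,814.04 = $6,053.16
Monthly escrow = $6,053.16 ÷ 12 = $504.43
Monthly shortage recovery: $498.24 ÷ 12 = $41.52
New monthly escrow = $504.43 + $41.52 = $545.95

$545.95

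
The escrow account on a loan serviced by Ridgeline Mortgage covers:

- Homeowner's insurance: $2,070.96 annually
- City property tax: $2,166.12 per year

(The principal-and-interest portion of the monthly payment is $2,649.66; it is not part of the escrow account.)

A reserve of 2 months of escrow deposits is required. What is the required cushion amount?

Homeowner's insurance — $2,070.96 annually
City property tax — $2,166.12 annually
Yearly total = $4,237.08
Base monthly escrow = $4,237.08 ÷ 12 = $353.09
Required cushion = 2 × $353.09 = $706.18

$706.18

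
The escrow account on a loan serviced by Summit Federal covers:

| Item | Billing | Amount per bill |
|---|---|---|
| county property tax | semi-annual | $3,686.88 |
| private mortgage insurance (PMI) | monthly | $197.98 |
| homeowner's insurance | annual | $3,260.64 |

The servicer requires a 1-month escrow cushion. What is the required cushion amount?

$1,084.18

County property tax = $3,686.88 × 2 = $7,373.76
Private mortgage insurance (PMI) = $197.98 × 12 = $2,375.76
Homeowner's insurance = $3,260.64
Combined annual = $13,010.16
Base monthly escrow = $13,010.16 ÷ 12 = $1,084.18
Cushion = 1 × $1,084.18 = $1,084.18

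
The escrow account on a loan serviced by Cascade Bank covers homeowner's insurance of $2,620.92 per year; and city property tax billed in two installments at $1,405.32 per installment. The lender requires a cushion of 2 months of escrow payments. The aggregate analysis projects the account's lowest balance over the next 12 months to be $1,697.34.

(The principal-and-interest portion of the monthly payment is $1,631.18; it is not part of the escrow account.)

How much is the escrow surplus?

$792.08

Homeowner's insurance: $2,620.92
City property tax: $1,405.32 × 2 = $2,810.64
Total per year = $5,431.56
Per month = $5,431.56 ÷ 12 = $452.63
Required reserve = 2 × $452.63 = $905.26
Surplus = $1,697.34 − $905.26 = $792.08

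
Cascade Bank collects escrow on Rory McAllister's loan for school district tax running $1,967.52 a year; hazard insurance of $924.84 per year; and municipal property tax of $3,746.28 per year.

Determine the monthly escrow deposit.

School district tax: $1,967.52 annually
Hazard insurance: $924.84 annually
Municipal property tax: $3,746.28 annually
Combined annual = $1,967.52 + $924.84 + $3,746.28 = $6,638.64
Monthly = $6,638.64 / 12 = $553.22

$553.22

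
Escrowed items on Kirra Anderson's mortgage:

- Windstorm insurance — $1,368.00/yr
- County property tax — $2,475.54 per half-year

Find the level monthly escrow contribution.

Windstorm insurance: $1,368.00
County property tax: $2,475.54 × 2 = $4,951.08
Total annual escrow = $1,368.00 + $4,951.08 = $6,319.08
Monthly escrow = $6,319.08 / 12 = $526.59

$526.59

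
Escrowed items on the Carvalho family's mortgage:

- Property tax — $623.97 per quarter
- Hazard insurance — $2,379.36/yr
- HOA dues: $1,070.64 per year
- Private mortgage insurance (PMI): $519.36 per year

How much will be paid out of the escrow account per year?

Property tax: $623.97 × 4 = $2,495.88
Hazard insurance: $2,379.36
HOA dues: $1,070.64
Private mortgage insurance (PMI): $519.36
Yearly total = $2,495.88 + $2,379.36 + $1,070.64 + $519.36 = $6,465.24

$6,465.24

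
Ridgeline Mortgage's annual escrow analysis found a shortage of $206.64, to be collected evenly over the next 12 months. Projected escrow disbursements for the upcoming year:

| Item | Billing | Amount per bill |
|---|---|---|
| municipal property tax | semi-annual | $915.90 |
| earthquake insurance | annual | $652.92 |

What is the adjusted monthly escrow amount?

$224.28

Municipal property tax — $915.90 × 2 = $1,831.80 annually
Earthquake insurance — $652.92 annually
Annual escrow total = $1,831.80 + $652.92 = $2,484.72
Base monthly escrow = $2,484.72 / 12 = $207.06
Shortage per month = $206.64 / 12 = $17.22
New monthly escrow = $207.06 + $17.22 = $224.28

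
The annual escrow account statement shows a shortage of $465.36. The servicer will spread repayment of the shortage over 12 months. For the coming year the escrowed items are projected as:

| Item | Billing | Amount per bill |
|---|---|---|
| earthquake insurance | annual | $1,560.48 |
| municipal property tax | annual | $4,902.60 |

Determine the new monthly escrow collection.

$577.37

Earthquake insurance — $1,560.48
Municipal property tax — $4,902.60
Total annual escrow = $1,560.48 + $4,902.60 = $6,463.08
Monthly = $6,463.08 / 12 = $538.59
Monthly shortage recovery: $465.36 / 12 = $38.78
New monthly escrow = $538.59 + $38.78 = $577.37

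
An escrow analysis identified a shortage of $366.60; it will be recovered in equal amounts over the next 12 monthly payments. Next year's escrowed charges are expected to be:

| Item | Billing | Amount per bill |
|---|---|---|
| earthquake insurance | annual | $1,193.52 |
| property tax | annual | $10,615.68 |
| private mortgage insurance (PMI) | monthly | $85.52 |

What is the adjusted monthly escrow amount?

Earthquake insurance: $1,193.52 per year
Property tax: $10,615.68 per year
Private mortgage insurance (PMI): $85.52 × 12 = $1,026.24 per year
Combined annual = $12,835.44
Base monthly escrow = $12,835.44 ÷ 12 = $1,069.62
Monthly shortage recovery: $366.60 / 12 = $30.55
Adjusted monthly = $1,069.62 + $30.55 = $1,100.17

$1,100.17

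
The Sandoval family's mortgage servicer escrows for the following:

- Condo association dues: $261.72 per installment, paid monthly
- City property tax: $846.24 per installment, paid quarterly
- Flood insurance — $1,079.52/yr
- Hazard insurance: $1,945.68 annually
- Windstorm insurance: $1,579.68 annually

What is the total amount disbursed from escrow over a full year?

Condo association dues: $261.72 × 12 = $3,140.64/yr
City property tax: $846.24 × 4 = $3,384.96/yr
Flood insurance: $1,079.52/yr
Hazard insurance: $1,945.68/yr
Windstorm insurance: $1,579.68/yr
Annual escrow total = $3,140.64 + $3,384.96 + $1,079.52 + $1,945.68 + $1,579.68 = $11,130.48

$11,130.48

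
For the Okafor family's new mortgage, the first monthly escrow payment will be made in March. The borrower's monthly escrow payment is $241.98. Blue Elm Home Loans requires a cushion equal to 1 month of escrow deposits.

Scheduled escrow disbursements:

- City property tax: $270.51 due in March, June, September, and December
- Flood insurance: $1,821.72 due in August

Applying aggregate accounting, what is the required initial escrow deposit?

Cushion = 1 × $241.98 = $241.98
Trial balance (start $0, +$241.98 each month, − disbursements):
  Mar: +$241.98 − $270.51 → -$28.53
  Apr: +$241.98 → $213.45
  May: +$241.98 → $455.43
  Jun: +$241.98 − $270.51 → $426.90
  Jul: +$241.98 → $668.88
  Aug: +$241.98 − $1,821.72 → -$910.86
  Sep: +$241.98 − $270.51 → -$939.39
  Oct: +$241.98 → -$697.41
  Nov: +$241.98 → -$455.43
  Dec: +$241.98 − $270.51 → -$483.96
  Jan: +$241.98 → -$241.98
  Feb: +$241.98 → $0.00
Lowest trial balance = -$939.39 (Sep)
Initial deposit = cushion − low point = $241.98 − (-$939.39) = $1,181.37

$1,181.37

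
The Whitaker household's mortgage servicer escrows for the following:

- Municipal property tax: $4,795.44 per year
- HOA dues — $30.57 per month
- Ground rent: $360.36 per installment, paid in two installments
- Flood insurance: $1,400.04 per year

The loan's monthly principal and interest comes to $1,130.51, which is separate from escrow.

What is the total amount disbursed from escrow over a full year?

Municipal property tax — $4,795.44
HOA dues — $30.57 × 12 = $366.84
Ground rent — $360.36 × 2 = $720.72
Flood insurance — $1,400.04
Total per year = $4,795.44 + $366.84 + $720.72 + $1,400.04 = $7,283.04

$7,283.04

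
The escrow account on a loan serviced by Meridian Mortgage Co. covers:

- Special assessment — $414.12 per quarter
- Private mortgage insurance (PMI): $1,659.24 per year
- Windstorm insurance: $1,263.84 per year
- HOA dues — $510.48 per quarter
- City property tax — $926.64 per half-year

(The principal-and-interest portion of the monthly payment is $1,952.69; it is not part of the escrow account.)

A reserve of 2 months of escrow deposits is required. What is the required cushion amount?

Special assessment = $414.12 × 4 = $1,656.48 per year
Private mortgage insurance (PMI) = $1,659.24 per year
Windstorm insurance = $1,263.84 per year
HOA dues = $510.48 × 4 = $2,041.92 per year
City property tax = $926.64 × 2 = $1,853.28 per year
Combined annual = $1,656.48 + $1,659.24 + $1,263.84 + $2,041.92 + $1,853.28 = $8,474.76
Monthly escrow = $8,474.76 / 12 = $706.23
Required cushion = 2 × $706.23 = $1,412.46

$1,412.46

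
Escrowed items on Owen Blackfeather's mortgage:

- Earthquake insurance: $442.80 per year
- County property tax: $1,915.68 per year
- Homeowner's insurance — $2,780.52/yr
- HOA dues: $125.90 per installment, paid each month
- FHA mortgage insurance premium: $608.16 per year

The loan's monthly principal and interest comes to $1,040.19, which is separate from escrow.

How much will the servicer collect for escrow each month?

Earthquake insurance — $442.80 annually
County property tax — $1,915.68 annually
Homeowner's insurance — $2,780.52 annually
HOA dues — $125.90 × 12 = $1,510.80 annually
FHA mortgage insurance premium — $608.16 annually
Total annual escrow = $442.80 + $1,915.68 + $2,780.52 + $1,510.80 + $608.16 = $7,257.96
Monthly escrow = $7,257.96 ÷ 12 = $604.83

$604.83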